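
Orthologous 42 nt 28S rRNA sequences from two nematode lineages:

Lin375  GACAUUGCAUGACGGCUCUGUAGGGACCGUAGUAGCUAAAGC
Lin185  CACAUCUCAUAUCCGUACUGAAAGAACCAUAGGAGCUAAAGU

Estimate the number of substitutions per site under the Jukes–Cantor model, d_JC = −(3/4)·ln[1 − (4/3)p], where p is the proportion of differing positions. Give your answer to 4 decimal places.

0.4408

Mismatches occur at site 1 (G→C), site 6 (U→C), site 7 (G→U), site 11 (G→A), site 12 (A→U), site 14 (G→C), site 16 (C→U), site 17 (U→A), site 21 (U→A), site 23 (G→A), site 25 (G→A), site 29 (G→A), site 33 (U→G), site 42 (C→U).
p = 14/42 = 0.333333.
d = −0.75 · ln(1 − (4/3)·0.333333) = −0.75 · ln(0.555556) = −0.75 · (-0.587786) = 0.4408.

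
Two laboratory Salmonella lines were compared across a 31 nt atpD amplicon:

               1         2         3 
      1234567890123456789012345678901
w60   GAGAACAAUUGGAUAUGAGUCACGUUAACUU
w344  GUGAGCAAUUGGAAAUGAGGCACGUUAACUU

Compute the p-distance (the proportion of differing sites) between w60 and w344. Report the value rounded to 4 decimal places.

0.1290

Differing sites — 2:A/U; 5:A/G; 14:U/A; 20:U/G.
There are 4 differences over 31 sites, so p = 4/31 = 0.1290.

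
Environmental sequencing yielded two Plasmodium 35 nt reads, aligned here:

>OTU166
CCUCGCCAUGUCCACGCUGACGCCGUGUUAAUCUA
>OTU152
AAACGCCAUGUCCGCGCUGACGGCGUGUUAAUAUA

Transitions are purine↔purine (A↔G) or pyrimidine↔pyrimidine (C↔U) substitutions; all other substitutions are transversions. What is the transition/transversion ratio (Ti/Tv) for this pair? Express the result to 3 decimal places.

The sequences differ at positions 1 (C/A, transversion), 2 (C/A, transversion), 3 (U/A, transversion), 14 (A/G, transition), 23 (C/G, transversion), 33 (C/A, transversion).
Of the 6 differences, 1 transition and 5 transversions, so Ti/Tv = 1/5 = 0.200.

0.200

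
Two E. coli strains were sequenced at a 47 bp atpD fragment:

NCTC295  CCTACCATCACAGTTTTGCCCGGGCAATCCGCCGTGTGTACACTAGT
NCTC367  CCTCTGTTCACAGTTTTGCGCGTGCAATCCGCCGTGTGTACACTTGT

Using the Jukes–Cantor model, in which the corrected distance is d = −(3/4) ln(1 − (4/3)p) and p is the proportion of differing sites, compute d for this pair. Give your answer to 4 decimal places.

0.1660

The sequences differ at positions 4 (A/C), 5 (C/T), 6 (C/G), 7 (A/T), 20 (C/G), 23 (G/T), 45 (A/T).
p = 7/47 = 0.148936.
d = −0.75 · ln(1 − (4/3)·0.148936) = −0.75 · ln(0.801419) = −0.75 · (-0.221371) = 0.1660.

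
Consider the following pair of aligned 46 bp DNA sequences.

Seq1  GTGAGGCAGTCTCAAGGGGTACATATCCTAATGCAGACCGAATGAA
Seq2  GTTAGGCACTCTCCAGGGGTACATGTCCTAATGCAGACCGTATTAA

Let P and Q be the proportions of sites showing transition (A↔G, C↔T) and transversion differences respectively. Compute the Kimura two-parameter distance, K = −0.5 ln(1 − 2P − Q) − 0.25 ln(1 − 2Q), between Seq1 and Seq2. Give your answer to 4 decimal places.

0.1438

Differing sites — 3:G/T (Tv); 9:G/C (Tv); 14:A/C (Tv); 25:A/G (Ti); 41:A/T (Tv); 44:G/T (Tv).
Of the 6 differences, 1 transition and 5 transversions over 46 sites: P = 1/46 = 0.021739, Q = 5/46 = 0.108696.
d = −0.5·ln(0.847826) − 0.25·ln(0.782608) = −0.5·(-0.165080) − 0.25·(-0.245123) = 0.1438.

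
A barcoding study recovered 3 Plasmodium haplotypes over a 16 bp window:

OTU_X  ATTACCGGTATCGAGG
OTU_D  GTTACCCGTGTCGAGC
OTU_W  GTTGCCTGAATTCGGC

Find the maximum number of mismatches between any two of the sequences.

8

Pairwise Hamming distances:
  OTU_X vs OTU_D: 4
  OTU_X vs OTU_W: 8
  OTU_D vs OTU_W: 7
The largest is 8, between OTU_X and OTU_W.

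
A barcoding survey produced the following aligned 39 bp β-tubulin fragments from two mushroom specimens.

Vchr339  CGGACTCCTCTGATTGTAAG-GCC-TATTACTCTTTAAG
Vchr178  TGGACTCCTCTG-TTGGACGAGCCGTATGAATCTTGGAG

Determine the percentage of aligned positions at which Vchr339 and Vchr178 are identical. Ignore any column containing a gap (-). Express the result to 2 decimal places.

80.56%

Excluding the 3 gap columns leaves 36 comparable sites.
Differing sites — 1:C/T; 17:T/G; 19:A/C; 29:T/G; 31:C/A; 36:T/G; 37:A/G.
29 of the 36 comparable sites match, so the percent identity is 29/36 × 100 = 80.56%.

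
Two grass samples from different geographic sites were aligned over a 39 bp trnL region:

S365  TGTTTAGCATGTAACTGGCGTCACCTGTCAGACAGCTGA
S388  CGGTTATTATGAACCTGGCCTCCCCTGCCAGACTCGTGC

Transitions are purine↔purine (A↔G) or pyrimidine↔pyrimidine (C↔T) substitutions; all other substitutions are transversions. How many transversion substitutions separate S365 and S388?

Differing sites — 1:T/C (Ti); 3:T/G (Tv); 7:G/T (Tv); 8:C/T (Ti); 12:T/A (Tv); 14:A/C (Tv); 20:G/C (Tv); 23:A/C (Tv); 28:T/C (Ti); 34:A/T (Tv); 35:G/C (Tv); 36:C/G (Tv); 39:A/C (Tv).
Of the 13 differences, 3 transitions and 10 transversions, so the answer is 10.

10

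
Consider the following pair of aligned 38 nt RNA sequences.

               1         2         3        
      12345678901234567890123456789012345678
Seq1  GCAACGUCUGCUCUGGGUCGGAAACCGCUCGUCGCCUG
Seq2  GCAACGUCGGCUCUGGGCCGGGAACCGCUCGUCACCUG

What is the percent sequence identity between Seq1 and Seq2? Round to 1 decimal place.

89.5%

The sequences differ at positions 9 (U/G), 18 (U/C), 22 (A/G), 34 (G/A).
34 of the 38 sites match, so the percent identity is 34/38 × 100 = 89.5%.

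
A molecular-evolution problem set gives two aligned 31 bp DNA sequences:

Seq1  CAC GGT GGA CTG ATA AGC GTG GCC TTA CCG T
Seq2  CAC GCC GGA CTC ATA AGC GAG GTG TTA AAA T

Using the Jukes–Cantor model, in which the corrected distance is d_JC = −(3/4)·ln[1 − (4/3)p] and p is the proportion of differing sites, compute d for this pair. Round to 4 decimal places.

Mismatches occur at site 5 (G/C), site 6 (T/C), site 12 (G/C), site 20 (T/A), site 23 (C/T), site 24 (C/G), site 28 (C/A), site 29 (C/A), site 30 (G/A).
p = 9/31 = 0.290323.
d = −0.75 · ln(1 − (4/3)·0.290323) = −0.75 · ln(0.612903) = −0.75 · (-0.489549) = 0.3672.

0.3672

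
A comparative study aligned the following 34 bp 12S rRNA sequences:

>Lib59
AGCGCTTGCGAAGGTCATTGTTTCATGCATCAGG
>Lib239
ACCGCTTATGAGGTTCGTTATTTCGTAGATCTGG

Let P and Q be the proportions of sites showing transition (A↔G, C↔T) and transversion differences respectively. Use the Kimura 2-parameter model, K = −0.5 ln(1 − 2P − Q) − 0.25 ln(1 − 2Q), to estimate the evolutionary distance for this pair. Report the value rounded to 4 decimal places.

0.4440

Mismatches occur at site 2 (G→C, transversion), site 8 (G→A, transition), site 9 (C→T, transition), site 12 (A→G, transition), site 14 (G→T, transversion), site 17 (A→G, transition), site 20 (G→A, transition), site 25 (A→G, transition), site 27 (G→A, transition), site 28 (C→G, transversion), site 32 (A→T, transversion).
Of the 11 differences, 7 transitions and 4 transversions over 34 sites: P = 7/34 = 0.205882, Q = 4/34 = 0.117647.
d = −0.5·ln(0.470589) − 0.25·ln(0.764706) = −0.5·(-0.753770) − 0.25·(-0.268264) = 0.4440.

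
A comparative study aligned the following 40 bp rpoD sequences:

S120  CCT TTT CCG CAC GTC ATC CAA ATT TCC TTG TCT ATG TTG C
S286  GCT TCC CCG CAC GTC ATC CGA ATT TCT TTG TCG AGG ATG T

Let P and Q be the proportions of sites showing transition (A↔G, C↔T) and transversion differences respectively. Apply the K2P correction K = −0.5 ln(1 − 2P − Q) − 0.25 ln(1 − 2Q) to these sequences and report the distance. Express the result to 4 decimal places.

Mismatches occur at site 1 (C/G, transversion), site 5 (T/C, transition), site 6 (T/C, transition), site 20 (A/G, transition), site 27 (C/T, transition), site 33 (T/G, transversion), site 35 (T/G, transversion), site 37 (T/A, transversion), site 40 (C/T, transition).
Of the 9 differences, 5 transitions and 4 transversions over 40 sites: P = 5/40 = 0.125000, Q = 4/40 = 0.100000.
d = −0.5·ln(0.650000) − 0.25·ln(0.800000) = −0.5·(-0.430783) − 0.25·(-0.223144) = 0.2712.

0.2712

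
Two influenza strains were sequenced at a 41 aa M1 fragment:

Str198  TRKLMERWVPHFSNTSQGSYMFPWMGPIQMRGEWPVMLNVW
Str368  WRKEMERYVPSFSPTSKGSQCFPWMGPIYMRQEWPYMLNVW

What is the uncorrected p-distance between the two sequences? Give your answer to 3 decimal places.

0.268

Mismatches occur at site 1 (T↔W), site 4 (L↔E), site 8 (W↔Y), site 11 (H↔S), site 14 (N↔P), site 17 (Q↔K), site 20 (Y↔Q), site 21 (M↔C), site 29 (Q↔Y), site 32 (G↔Q), site 36 (V↔Y).
There are 11 differences over 41 sites, so p = 11/41 = 0.268.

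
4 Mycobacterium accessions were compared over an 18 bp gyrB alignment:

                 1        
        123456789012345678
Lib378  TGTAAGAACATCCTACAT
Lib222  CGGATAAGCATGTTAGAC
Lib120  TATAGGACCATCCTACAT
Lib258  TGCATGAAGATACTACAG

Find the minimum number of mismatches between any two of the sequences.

3

Pairwise Hamming distances:
  Lib378 vs Lib222: 9
  Lib378 vs Lib120: 3
  Lib378 vs Lib258: 5
  Lib222 vs Lib120: 10
  Lib222 vs Lib258: 9
  Lib120 vs Lib258: 7
The smallest is 3, between Lib378 and Lib120.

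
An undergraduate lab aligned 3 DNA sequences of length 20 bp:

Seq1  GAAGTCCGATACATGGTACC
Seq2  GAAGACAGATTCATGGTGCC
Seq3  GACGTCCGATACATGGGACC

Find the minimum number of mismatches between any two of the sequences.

Pairwise Hamming distances:
  Seq1 vs Seq2: 4
  Seq1 vs Seq3: 2
  Seq2 vs Seq3: 6
The smallest is 2, between Seq1 and Seq3.

2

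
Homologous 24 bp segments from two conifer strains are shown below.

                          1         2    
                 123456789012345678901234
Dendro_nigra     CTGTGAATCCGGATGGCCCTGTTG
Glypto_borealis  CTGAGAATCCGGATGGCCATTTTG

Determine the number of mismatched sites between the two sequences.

3

The sequences differ at positions 4 (T/A), 19 (C/A), 21 (G/T).
That gives 3 mismatches out of 24 aligned sites, so the Hamming distance is 3.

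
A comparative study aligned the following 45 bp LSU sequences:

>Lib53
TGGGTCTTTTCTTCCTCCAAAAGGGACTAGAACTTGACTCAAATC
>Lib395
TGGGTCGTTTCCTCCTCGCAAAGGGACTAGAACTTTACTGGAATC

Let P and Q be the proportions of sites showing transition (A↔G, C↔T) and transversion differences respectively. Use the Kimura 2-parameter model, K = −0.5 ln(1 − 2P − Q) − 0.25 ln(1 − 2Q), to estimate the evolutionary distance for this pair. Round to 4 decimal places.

0.1744

Mismatches occur at site 7 (T→G, transversion), site 12 (T→C, transition), site 18 (C→G, transversion), site 19 (A→C, transversion), site 36 (G→T, transversion), site 40 (C→G, transversion), site 41 (A→G, transition).
Of the 7 differences, 2 transitions and 5 transversions over 45 sites: P = 2/45 = 0.044444, Q = 5/45 = 0.111111.
d = −0.5·ln(0.800001) − 0.25·ln(0.777778) = −0.5·(-0.223142) − 0.25·(-0.251314) = 0.1744.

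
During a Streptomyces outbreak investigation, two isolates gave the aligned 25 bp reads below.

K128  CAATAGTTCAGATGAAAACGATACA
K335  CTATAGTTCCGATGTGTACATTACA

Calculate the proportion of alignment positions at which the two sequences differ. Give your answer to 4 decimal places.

Differing sites — 2:A/T; 10:A/C; 15:A/T; 16:A/G; 17:A/T; 20:G/A; 21:A/T.
There are 7 differences over 25 sites, so p = 7/25 = 0.2800.

0.2800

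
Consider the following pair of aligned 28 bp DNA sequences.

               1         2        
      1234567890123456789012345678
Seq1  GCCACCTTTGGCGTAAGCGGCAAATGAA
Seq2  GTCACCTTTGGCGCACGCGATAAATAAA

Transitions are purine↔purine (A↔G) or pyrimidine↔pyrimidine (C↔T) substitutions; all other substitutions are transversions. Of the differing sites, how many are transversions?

Mismatches occur at site 2 (C↔T, transition), site 14 (T↔C, transition), site 16 (A↔C, transversion), site 20 (G↔A, transition), site 21 (C↔T, transition), site 26 (G↔A, transition).
Of the 6 differences, 5 transitions and 1 transversion, so the answer is 1.

1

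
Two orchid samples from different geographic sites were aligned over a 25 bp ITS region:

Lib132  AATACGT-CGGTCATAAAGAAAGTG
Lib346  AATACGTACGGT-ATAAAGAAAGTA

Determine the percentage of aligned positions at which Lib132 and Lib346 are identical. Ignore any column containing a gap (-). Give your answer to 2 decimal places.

95.65%

Excluding the 2 gap columns leaves 23 comparable sites.
A single mismatch occurs at site 25 (G→A).
22 of the 23 comparable sites match, so the percent identity is 22/23 × 100 = 95.65%.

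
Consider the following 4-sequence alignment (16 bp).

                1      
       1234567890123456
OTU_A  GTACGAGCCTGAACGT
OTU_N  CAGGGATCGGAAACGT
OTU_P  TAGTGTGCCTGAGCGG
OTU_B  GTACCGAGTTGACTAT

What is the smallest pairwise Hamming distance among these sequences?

7

Pairwise Hamming distances:
  OTU_A vs OTU_N: 8
  OTU_A vs OTU_P: 7
  OTU_A vs OTU_B: 8
  OTU_N vs OTU_P: 9
  OTU_N vs OTU_B: 14
  OTU_P vs OTU_B: 13
The smallest is 7, between OTU_A and OTU_P.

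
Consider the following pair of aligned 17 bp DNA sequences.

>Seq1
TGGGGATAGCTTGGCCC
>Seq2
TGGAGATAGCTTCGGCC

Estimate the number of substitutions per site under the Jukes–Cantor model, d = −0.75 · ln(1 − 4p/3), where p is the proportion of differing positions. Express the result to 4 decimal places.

Differing sites — 4:G/A; 13:G/C; 15:C/G.
p = 3/17 = 0.176471.
d = −0.75 · ln(1 − (4/3)·0.176471) = −0.75 · ln(0.764705) = −0.75 · (-0.268265) = 0.2012.

0.2012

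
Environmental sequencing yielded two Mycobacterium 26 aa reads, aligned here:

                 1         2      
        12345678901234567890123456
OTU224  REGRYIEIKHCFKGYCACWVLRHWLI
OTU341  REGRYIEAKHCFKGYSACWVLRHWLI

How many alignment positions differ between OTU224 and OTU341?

The sequences differ at positions 8 (I/A), 16 (C/S).
That gives 2 mismatches out of 26 aligned sites, so the Hamming distance is 2.

2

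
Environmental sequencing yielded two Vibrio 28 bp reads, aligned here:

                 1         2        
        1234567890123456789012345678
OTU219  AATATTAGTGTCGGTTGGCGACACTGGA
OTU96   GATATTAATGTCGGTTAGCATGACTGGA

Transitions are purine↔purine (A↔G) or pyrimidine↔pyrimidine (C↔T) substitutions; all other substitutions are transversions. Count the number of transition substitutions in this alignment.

4

Differing sites — 1:A/G (Ti); 8:G/A (Ti); 17:G/A (Ti); 20:G/A (Ti); 21:A/T (Tv); 22:C/G (Tv).
Of the 6 differences, 4 transitions and 2 transversions, so the answer is 4.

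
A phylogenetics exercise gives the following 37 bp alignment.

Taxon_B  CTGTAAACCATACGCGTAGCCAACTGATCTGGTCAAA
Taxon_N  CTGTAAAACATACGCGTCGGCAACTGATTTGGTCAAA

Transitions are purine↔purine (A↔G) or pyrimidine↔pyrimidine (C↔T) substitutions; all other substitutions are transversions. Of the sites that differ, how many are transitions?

Differing sites — 8:C/A (Tv); 18:A/C (Tv); 20:C/G (Tv); 29:C/T (Ti).
Of the 4 differences, 1 transition and 3 transversions, so the answer is 1.

1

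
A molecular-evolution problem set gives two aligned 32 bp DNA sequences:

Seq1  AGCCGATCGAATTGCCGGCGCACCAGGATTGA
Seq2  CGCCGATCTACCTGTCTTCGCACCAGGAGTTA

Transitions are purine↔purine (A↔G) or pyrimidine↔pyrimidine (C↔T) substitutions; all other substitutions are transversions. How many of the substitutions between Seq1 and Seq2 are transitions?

Differing sites — 1:A/C (Tv); 9:G/T (Tv); 11:A/C (Tv); 12:T/C (Ti); 15:C/T (Ti); 17:G/T (Tv); 18:G/T (Tv); 29:T/G (Tv); 31:G/T (Tv).
Of the 9 differences, 2 transitions and 7 transversions, so the answer is 2.

2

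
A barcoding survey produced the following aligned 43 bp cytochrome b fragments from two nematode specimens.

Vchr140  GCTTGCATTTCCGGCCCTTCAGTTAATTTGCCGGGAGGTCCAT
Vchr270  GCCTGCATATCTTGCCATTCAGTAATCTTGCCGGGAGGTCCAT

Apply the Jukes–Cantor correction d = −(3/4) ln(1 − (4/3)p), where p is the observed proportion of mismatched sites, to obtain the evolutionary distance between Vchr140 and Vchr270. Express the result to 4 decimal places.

Differing sites — 3:T/C; 9:T/A; 12:C/T; 13:G/T; 17:C/A; 24:T/A; 26:A/T; 27:T/C.
p = 8/43 = 0.186047.
d = −0.75 · ln(1 − (4/3)·0.186047) = −0.75 · ln(0.751937) = −0.75 · (-0.285103) = 0.2138.

0.2138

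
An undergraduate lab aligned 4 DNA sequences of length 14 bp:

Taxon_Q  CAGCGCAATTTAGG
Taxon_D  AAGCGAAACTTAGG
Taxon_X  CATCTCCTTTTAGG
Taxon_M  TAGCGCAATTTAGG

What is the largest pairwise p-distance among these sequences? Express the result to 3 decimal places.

Pairwise Hamming distances:
  Taxon_Q vs Taxon_D: 3
  Taxon_Q vs Taxon_X: 4
  Taxon_Q vs Taxon_M: 1
  Taxon_D vs Taxon_X: 7
  Taxon_D vs Taxon_M: 3
  Taxon_X vs Taxon_M: 5
The largest is 7 mismatches, between Taxon_D and Taxon_X; p = 7/14 = 0.500.

0.500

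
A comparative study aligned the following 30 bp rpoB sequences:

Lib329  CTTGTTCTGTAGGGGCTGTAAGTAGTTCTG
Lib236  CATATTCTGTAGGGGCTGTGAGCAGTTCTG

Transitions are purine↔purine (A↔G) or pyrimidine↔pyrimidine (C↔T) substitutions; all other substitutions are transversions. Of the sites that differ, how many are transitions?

Mismatches occur at site 2 (T→A, transversion), site 4 (G→A, transition), site 20 (A→G, transition), site 23 (T→C, transition).
Of the 4 differences, 3 transitions and 1 transversion, so the answer is 3.

3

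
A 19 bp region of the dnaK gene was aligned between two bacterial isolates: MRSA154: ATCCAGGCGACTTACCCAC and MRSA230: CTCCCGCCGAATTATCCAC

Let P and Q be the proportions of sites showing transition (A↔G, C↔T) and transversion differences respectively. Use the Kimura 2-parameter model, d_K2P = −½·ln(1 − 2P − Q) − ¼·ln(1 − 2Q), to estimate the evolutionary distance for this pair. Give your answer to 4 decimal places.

0.3264

Differing sites — 1:A/C (Tv); 5:A/C (Tv); 7:G/C (Tv); 11:C/A (Tv); 15:C/T (Ti).
Of the 5 differences, 1 transition and 4 transversions over 19 sites: P = 1/19 = 0.052632, Q = 4/19 = 0.210526.
d = −0.5·ln(0.684210) − 0.25·ln(0.578948) = −0.5·(-0.379490) − 0.25·(-0.546543) = 0.3264.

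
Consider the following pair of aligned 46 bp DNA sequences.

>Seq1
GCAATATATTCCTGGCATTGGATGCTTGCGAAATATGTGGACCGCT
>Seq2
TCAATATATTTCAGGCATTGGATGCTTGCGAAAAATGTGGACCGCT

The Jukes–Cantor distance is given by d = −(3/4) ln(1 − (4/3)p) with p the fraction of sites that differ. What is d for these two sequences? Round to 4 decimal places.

The sequences differ at positions 1 (G/T), 11 (C/T), 13 (T/A), 34 (T/A).
p = 4/46 = 0.086957.
d = −0.75 · ln(1 − (4/3)·0.086957) = −0.75 · ln(0.884057) = −0.75 · (-0.123234) = 0.0924.

0.0924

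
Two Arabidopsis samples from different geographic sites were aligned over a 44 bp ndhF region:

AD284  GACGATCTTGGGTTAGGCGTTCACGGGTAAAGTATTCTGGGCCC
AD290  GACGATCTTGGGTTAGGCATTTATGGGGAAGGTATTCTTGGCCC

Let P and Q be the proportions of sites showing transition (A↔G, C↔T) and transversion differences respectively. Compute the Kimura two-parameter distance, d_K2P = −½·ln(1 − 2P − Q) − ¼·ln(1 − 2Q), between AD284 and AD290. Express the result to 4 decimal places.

Mismatches occur at site 19 (G↔A, transition), site 22 (C↔T, transition), site 24 (C↔T, transition), site 28 (T↔G, transversion), site 31 (A↔G, transition), site 39 (G↔T, transversion).
Of the 6 differences, 4 transitions and 2 transversions over 44 sites: P = 4/44 = 0.090909, Q = 2/44 = 0.045455.
d = −0.5·ln(0.772727) − 0.25·ln(0.909090) = −0.5·(-0.257829) − 0.25·(-0.095311) = 0.1527.

0.1527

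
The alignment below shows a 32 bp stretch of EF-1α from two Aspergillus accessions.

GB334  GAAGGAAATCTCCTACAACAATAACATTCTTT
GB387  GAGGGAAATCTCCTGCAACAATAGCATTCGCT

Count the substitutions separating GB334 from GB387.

The sequences differ at positions 3 (A/G), 15 (A/G), 24 (A/G), 30 (T/G), 31 (T/C).
That gives 5 mismatches out of 32 aligned sites, so the Hamming distance is 5.

5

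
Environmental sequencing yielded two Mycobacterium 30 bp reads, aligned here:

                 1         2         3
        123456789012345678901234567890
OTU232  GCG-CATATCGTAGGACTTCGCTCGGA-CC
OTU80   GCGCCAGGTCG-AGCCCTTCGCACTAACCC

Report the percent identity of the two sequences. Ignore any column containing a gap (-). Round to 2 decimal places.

74.07%

Excluding the 3 gap columns leaves 27 comparable sites.
Mismatches occur at site 7 (T/G), site 8 (A/G), site 15 (G/C), site 16 (A/C), site 23 (T/A), site 25 (G/T), site 26 (G/A).
20 of the 27 comparable sites match, so the percent identity is 20/27 × 100 = 74.07%.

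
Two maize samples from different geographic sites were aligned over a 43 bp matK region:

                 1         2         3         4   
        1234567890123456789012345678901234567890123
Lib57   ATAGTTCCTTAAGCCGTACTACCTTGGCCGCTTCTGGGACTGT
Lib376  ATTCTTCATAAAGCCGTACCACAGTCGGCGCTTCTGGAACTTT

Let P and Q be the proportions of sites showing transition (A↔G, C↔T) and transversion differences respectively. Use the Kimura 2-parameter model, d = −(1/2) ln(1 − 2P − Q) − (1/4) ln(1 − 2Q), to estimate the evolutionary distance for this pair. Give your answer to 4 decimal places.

Differing sites — 3:A/T (Tv); 4:G/C (Tv); 8:C/A (Tv); 10:T/A (Tv); 20:T/C (Ti); 23:C/A (Tv); 24:T/G (Tv); 26:G/C (Tv); 28:C/G (Tv); 38:G/A (Ti); 42:G/T (Tv).
Of the 11 differences, 2 transitions and 9 transversions over 43 sites: P = 2/43 = 0.046512, Q = 9/43 = 0.209302.
d = −0.5·ln(0.697674) − 0.25·ln(0.581396) = −0.5·(-0.360003) − 0.25·(-0.542323) = 0.3156.

0.3156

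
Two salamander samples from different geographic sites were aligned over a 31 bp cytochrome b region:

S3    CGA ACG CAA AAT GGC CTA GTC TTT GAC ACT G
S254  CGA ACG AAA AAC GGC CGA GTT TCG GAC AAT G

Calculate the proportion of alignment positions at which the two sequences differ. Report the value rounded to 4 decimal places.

0.2258

The sequences differ at positions 7 (C/A), 12 (T/C), 17 (T/G), 21 (C/T), 23 (T/C), 24 (T/G), 29 (C/A).
There are 7 differences over 31 sites, so p = 7/31 = 0.2258.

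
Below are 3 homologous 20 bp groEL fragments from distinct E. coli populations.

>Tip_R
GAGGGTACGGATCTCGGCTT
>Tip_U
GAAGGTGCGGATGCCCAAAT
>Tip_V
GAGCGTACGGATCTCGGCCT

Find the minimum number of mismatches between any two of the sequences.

2

Pairwise Hamming distances:
  Tip_R vs Tip_U: 8
  Tip_R vs Tip_V: 2
  Tip_U vs Tip_V: 9
The smallest is 2, between Tip_R and Tip_V.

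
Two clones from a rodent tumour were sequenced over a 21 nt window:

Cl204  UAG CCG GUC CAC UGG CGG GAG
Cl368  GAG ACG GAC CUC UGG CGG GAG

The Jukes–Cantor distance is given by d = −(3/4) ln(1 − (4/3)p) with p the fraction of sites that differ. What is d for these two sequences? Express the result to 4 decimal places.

0.2197

Differing sites — 1:U/G; 4:C/A; 8:U/A; 11:A/U.
p = 4/21 = 0.190476.
d = −0.75 · ln(1 − (4/3)·0.190476) = −0.75 · ln(0.746032) = −0.75 · (-0.292987) = 0.2197.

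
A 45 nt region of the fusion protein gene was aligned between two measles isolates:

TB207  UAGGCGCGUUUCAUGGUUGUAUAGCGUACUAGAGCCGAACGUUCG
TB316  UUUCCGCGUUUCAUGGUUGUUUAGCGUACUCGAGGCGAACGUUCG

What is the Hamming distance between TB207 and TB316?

6

Differing sites — 2:A/U; 3:G/U; 4:G/C; 21:A/U; 31:A/C; 35:C/G.
That gives 6 mismatches out of 45 aligned sites, so the Hamming distance is 6.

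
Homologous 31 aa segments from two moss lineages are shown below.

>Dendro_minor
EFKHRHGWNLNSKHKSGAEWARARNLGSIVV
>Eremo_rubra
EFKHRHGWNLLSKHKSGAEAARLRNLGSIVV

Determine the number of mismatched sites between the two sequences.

3

Mismatches occur at site 11 (N→L), site 20 (W→A), site 23 (A→L).
That gives 3 mismatches out of 31 aligned sites, so the Hamming distance is 3.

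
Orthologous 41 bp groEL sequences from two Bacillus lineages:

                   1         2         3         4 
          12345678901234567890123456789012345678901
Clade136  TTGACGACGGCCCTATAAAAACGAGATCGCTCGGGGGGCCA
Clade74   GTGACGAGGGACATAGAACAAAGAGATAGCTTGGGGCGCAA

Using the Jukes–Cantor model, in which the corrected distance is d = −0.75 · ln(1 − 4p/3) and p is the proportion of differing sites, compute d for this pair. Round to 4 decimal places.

Differing sites — 1:T/G; 8:C/G; 11:C/A; 13:C/A; 16:T/G; 19:A/C; 22:C/A; 28:C/A; 32:C/T; 37:G/C; 40:C/A.
p = 11/41 = 0.268293.
d = −0.75 · ln(1 − (4/3)·0.268293) = −0.75 · ln(0.642276) = −0.75 · (-0.442737) = 0.3321.

0.3321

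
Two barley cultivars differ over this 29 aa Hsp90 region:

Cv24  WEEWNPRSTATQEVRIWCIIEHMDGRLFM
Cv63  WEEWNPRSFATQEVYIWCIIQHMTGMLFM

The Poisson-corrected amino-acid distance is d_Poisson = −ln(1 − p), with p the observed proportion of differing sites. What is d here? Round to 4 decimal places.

0.1892

Mismatches occur at site 9 (T↔F), site 15 (R↔Y), site 21 (E↔Q), site 24 (D↔T), site 26 (R↔M).
p = 5/29 = 0.172414.
d = −ln(1 − 0.172414) = −ln(0.827586) = 0.1892.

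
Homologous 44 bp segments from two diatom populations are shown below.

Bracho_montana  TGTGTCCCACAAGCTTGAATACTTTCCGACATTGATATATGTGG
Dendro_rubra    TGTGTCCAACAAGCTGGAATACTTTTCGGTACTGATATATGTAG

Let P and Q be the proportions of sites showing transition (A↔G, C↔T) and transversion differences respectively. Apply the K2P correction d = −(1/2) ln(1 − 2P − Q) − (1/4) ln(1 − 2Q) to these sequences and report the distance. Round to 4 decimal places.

0.1831

The sequences differ at positions 8 (C/A, transversion), 16 (T/G, transversion), 26 (C/T, transition), 29 (A/G, transition), 30 (C/T, transition), 32 (T/C, transition), 43 (G/A, transition).
Of the 7 differences, 5 transitions and 2 transversions over 44 sites: P = 5/44 = 0.113636, Q = 2/44 = 0.045455.
d = −0.5·ln(0.727273) − 0.25·ln(0.909090) = −0.5·(-0.318453) − 0.25·(-0.095311) = 0.1831.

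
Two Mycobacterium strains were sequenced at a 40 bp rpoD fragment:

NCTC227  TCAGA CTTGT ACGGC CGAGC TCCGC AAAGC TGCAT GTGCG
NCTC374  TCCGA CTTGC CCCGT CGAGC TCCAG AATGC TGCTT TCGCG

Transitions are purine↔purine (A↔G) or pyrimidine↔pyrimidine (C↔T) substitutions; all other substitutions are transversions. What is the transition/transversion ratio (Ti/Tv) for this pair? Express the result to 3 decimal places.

0.571

The sequences differ at positions 3 (A/C, transversion), 10 (T/C, transition), 11 (A/C, transversion), 13 (G/C, transversion), 15 (C/T, transition), 24 (G/A, transition), 25 (C/G, transversion), 28 (A/T, transversion), 34 (A/T, transversion), 36 (G/T, transversion), 37 (T/C, transition).
Of the 11 differences, 4 transitions and 7 transversions, so Ti/Tv = 4/7 = 0.571.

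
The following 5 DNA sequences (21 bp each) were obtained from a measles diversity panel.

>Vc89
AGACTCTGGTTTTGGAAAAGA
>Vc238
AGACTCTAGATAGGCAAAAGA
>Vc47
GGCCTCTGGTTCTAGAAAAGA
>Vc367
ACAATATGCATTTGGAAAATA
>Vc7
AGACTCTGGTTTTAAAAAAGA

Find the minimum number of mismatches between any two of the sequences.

2

Pairwise Hamming distances:
  Vc89 vs Vc238: 5
  Vc89 vs Vc47: 4
  Vc89 vs Vc367: 6
  Vc89 vs Vc7: 2
  Vc238 vs Vc47: 8
  Vc238 vs Vc367: 9
  Vc238 vs Vc7: 6
  Vc47 vs Vc367: 10
  Vc47 vs Vc7: 4
  Vc367 vs Vc7: 8
The smallest is 2, between Vc89 and Vc7.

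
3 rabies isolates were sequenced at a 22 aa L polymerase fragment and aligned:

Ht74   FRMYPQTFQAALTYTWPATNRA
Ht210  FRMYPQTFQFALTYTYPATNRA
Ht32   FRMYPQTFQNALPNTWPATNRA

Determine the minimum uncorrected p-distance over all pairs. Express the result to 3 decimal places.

Pairwise Hamming distances:
  Ht74 vs Ht210: 2
  Ht74 vs Ht32: 3
  Ht210 vs Ht32: 4
The smallest is 2 mismatches, between Ht74 and Ht210; p = 2/22 = 0.091.

0.091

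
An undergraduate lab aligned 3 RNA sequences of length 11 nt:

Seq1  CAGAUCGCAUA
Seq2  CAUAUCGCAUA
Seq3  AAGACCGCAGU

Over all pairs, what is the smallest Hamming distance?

Pairwise Hamming distances:
  Seq1 vs Seq2: 1
  Seq1 vs Seq3: 4
  Seq2 vs Seq3: 5
The smallest is 1, between Seq1 and Seq2.

1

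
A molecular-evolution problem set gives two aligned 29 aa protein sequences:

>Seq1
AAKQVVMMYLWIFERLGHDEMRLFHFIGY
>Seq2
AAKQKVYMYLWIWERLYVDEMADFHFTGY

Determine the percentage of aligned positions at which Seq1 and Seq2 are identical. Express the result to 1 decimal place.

Mismatches occur at site 5 (V/K), site 7 (M/Y), site 13 (F/W), site 17 (G/Y), site 18 (H/V), site 22 (R/A), site 23 (L/D), site 27 (I/T).
21 of the 29 sites match, so the percent identity is 21/29 × 100 = 72.4%.

72.4%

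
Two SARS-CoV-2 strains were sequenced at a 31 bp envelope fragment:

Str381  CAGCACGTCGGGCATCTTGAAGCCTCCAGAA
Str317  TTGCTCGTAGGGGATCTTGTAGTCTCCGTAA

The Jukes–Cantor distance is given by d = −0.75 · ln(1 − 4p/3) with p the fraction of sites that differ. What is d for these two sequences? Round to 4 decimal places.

0.3672

Mismatches occur at site 1 (C/T), site 2 (A/T), site 5 (A/T), site 9 (C/A), site 13 (C/G), site 20 (A/T), site 23 (C/T), site 28 (A/G), site 29 (G/T).
p = 9/31 = 0.290323.
d = −0.75 · ln(1 − (4/3)·0.290323) = −0.75 · ln(0.612903) = −0.75 · (-0.489549) = 0.3672.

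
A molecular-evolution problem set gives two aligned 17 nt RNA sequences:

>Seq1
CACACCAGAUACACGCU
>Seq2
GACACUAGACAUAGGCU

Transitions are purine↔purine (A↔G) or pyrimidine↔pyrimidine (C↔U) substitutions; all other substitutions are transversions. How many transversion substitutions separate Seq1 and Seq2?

2

Differing sites — 1:C/G (Tv); 6:C/U (Ti); 10:U/C (Ti); 12:C/U (Ti); 14:C/G (Tv).
Of the 5 differences, 3 transitions and 2 transversions, so the answer is 2.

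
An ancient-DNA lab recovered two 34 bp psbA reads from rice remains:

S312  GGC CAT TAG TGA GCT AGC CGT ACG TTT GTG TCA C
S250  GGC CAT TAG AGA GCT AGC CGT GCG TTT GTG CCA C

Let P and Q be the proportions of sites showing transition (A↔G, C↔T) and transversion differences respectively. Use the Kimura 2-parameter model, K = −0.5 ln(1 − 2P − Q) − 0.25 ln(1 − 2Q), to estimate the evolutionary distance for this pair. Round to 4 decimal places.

The sequences differ at positions 10 (T/A, transversion), 22 (A/G, transition), 31 (T/C, transition).
Of the 3 differences, 2 transitions and 1 transversion over 34 sites: P = 2/34 = 0.058824, Q = 1/34 = 0.029412.
d = −0.5·ln(0.852940) − 0.25·ln(0.941176) = −0.5·(-0.159066) − 0.25·(-0.060625) = 0.0947.

0.0947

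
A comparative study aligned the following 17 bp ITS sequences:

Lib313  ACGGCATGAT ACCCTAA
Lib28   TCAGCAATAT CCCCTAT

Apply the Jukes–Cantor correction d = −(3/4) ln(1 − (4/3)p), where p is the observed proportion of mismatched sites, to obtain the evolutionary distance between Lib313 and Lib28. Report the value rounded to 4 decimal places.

Mismatches occur at site 1 (A/T), site 3 (G/A), site 7 (T/A), site 8 (G/T), site 11 (A/C), site 17 (A/T).
p = 6/17 = 0.352941.
d = −0.75 · ln(1 − (4/3)·0.352941) = −0.75 · ln(0.529412) = −0.75 · (-0.635988) = 0.4770.

0.4770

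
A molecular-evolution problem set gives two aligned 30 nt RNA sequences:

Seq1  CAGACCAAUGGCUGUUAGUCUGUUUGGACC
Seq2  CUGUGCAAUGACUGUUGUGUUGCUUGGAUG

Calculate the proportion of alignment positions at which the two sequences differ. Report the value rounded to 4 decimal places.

The sequences differ at positions 2 (A/U), 4 (A/U), 5 (C/G), 11 (G/A), 17 (A/G), 18 (G/U), 19 (U/G), 20 (C/U), 23 (U/C), 29 (C/U), 30 (C/G).
There are 11 differences over 30 sites, so p = 11/30 = 0.3667.

0.3667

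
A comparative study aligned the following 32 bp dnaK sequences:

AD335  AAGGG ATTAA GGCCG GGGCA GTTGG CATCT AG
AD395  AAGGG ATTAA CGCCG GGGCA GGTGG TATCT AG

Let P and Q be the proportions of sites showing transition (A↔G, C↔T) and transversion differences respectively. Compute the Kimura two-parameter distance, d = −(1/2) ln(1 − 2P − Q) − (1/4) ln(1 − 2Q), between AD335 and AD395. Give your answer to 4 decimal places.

Mismatches occur at site 11 (G/C, transversion), site 22 (T/G, transversion), site 26 (C/T, transition).
Of the 3 differences, 1 transition and 2 transversions over 32 sites: P = 1/32 = 0.031250, Q = 2/32 = 0.062500.
d = −0.5·ln(0.875000) − 0.25·ln(0.875000) = −0.5·(-0.133531) − 0.25·(-0.133531) = 0.1001.

0.1001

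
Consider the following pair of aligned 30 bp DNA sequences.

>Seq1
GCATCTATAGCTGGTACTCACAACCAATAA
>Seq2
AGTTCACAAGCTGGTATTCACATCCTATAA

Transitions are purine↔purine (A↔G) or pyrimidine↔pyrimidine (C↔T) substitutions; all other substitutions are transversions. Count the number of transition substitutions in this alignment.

Differing sites — 1:G/A (Ti); 2:C/G (Tv); 3:A/T (Tv); 6:T/A (Tv); 7:A/C (Tv); 8:T/A (Tv); 17:C/T (Ti); 23:A/T (Tv); 26:A/T (Tv).
Of the 9 differences, 2 transitions and 7 transversions, so the answer is 2.

2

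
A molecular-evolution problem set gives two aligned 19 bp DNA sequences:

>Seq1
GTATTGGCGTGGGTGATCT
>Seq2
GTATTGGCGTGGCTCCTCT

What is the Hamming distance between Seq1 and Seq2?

3

Differing sites — 13:G/C; 15:G/C; 16:A/C.
That gives 3 mismatches out of 19 aligned sites, so the Hamming distance is 3.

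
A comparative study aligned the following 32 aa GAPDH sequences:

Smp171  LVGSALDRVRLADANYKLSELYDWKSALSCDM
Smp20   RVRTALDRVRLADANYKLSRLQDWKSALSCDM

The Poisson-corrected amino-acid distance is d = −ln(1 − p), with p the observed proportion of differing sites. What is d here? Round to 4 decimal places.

The sequences differ at positions 1 (L/R), 3 (G/R), 4 (S/T), 20 (E/R), 22 (Y/Q).
p = 5/32 = 0.156250.
d = −ln(1 − 0.156250) = −ln(0.843750) = 0.1699.

0.1699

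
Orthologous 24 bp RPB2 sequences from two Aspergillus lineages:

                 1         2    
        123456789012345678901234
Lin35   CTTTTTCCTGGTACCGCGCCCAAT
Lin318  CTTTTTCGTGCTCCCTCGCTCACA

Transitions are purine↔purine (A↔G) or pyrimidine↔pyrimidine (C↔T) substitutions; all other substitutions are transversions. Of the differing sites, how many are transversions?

6

Mismatches occur at site 8 (C↔G, transversion), site 11 (G↔C, transversion), site 13 (A↔C, transversion), site 16 (G↔T, transversion), site 20 (C↔T, transition), site 23 (A↔C, transversion), site 24 (T↔A, transversion).
Of the 7 differences, 1 transition and 6 transversions, so the answer is 6.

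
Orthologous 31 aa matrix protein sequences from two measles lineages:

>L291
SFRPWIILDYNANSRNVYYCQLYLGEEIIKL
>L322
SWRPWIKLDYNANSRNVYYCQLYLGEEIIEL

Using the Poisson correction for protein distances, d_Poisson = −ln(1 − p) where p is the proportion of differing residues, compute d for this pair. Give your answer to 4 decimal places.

Differing sites — 2:F/W; 7:I/K; 30:K/E.
p = 3/31 = 0.096774.
d = −ln(1 − 0.096774) = −ln(0.903226) = 0.1018.

0.1018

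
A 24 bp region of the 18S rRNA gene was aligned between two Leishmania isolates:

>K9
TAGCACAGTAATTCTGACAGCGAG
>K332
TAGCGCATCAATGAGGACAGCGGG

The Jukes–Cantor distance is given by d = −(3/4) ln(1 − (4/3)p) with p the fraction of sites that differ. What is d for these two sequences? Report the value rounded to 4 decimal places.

0.3694

The sequences differ at positions 5 (A/G), 8 (G/T), 9 (T/C), 13 (T/G), 14 (C/A), 15 (T/G), 23 (A/G).
p = 7/24 = 0.291667.
d = −0.75 · ln(1 − (4/3)·0.291667) = −0.75 · ln(0.611111) = −0.75 · (-0.492477) = 0.3694.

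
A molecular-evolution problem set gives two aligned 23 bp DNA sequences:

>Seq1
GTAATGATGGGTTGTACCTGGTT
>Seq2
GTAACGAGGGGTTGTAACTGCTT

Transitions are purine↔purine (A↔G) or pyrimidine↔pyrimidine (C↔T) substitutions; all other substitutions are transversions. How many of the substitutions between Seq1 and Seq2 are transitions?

1

Differing sites — 5:T/C (Ti); 8:T/G (Tv); 17:C/A (Tv); 21:G/C (Tv).
Of the 4 differences, 1 transition and 3 transversions, so the answer is 1.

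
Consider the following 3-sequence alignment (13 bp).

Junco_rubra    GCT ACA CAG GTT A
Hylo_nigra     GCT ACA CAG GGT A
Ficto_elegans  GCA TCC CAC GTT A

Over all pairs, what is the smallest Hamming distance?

1

Pairwise Hamming distances:
  Junco_rubra vs Hylo_nigra: 1
  Junco_rubra vs Ficto_elegans: 4
  Hylo_nigra vs Ficto_elegans: 5
The smallest is 1, between Junco_rubra and Hylo_nigra.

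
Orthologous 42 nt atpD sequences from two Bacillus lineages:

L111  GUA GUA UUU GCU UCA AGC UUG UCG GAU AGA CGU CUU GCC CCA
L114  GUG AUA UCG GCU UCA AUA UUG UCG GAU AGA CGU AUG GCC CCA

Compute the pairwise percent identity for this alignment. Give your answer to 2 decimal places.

Differing sites — 3:A/G; 4:G/A; 8:U/C; 9:U/G; 17:G/U; 18:C/A; 34:C/A; 36:U/G.
34 of the 42 sites match, so the percent identity is 34/42 × 100 = 80.95%.

80.95%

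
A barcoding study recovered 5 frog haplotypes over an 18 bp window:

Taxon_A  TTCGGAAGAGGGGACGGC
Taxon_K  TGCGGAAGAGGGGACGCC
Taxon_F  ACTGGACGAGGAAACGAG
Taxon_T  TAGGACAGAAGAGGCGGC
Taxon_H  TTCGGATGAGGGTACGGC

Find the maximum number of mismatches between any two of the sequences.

Pairwise Hamming distances:
  Taxon_A vs Taxon_K: 2
  Taxon_A vs Taxon_F: 8
  Taxon_A vs Taxon_T: 7
  Taxon_A vs Taxon_H: 2
  Taxon_K vs Taxon_F: 8
  Taxon_K vs Taxon_T: 8
  Taxon_K vs Taxon_H: 4
  Taxon_F vs Taxon_T: 11
  Taxon_F vs Taxon_H: 8
  Taxon_T vs Taxon_H: 9
The largest is 11, between Taxon_F and Taxon_T.

11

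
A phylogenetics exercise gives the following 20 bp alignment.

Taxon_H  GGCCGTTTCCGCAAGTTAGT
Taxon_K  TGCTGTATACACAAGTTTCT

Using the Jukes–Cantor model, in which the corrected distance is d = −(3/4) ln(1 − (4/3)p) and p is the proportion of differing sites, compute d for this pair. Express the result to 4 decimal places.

0.4715

Mismatches occur at site 1 (G→T), site 4 (C→T), site 7 (T→A), site 9 (C→A), site 11 (G→A), site 18 (A→T), site 19 (G→C).
p = 7/20 = 0.350000.
d = −0.75 · ln(1 − (4/3)·0.350000) = −0.75 · ln(0.533333) = −0.75 · (-0.628609) = 0.4715.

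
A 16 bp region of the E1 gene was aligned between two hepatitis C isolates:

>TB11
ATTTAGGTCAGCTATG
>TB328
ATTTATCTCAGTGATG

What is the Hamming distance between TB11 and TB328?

Mismatches occur at site 6 (G→T), site 7 (G→C), site 12 (C→T), site 13 (T→G).
That gives 4 mismatches out of 16 aligned sites, so the Hamming distance is 4.

4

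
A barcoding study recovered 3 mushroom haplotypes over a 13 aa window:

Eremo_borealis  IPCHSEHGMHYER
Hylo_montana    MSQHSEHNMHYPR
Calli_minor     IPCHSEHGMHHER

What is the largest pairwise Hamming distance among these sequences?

6

Pairwise Hamming distances:
  Eremo_borealis vs Hylo_montana: 5
  Eremo_borealis vs Calli_minor: 1
  Hylo_montana vs Calli_minor: 6
The largest is 6, between Hylo_montana and Calli_minor.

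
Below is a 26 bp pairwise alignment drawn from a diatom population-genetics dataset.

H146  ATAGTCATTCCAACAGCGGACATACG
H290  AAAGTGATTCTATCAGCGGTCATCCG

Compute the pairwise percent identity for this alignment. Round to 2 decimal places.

Mismatches occur at site 2 (T→A), site 6 (C→G), site 11 (C→T), site 13 (A→T), site 20 (A→T), site 24 (A→C).
20 of the 26 sites match, so the percent identity is 20/26 × 100 = 76.92%.

76.92%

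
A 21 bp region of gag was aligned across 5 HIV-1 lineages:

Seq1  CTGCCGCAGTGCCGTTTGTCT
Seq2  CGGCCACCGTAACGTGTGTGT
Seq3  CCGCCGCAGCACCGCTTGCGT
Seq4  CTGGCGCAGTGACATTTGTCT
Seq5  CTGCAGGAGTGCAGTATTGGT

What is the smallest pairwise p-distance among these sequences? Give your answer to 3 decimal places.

Pairwise Hamming distances:
  Seq1 vs Seq2: 7
  Seq1 vs Seq3: 6
  Seq1 vs Seq4: 3
  Seq1 vs Seq5: 7
  Seq2 vs Seq3: 8
  Seq2 vs Seq4: 8
  Seq2 vs Seq5: 11
  Seq3 vs Seq4: 9
  Seq3 vs Seq5: 10
  Seq4 vs Seq5: 10
The smallest is 3 mismatches, between Seq1 and Seq4; p = 3/21 = 0.143.

0.143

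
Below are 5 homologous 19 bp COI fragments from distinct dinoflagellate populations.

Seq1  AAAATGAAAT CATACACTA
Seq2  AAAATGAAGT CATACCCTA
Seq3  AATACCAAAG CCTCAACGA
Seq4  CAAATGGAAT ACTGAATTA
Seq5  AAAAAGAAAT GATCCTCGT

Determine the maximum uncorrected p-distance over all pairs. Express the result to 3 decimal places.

Pairwise Hamming distances:
  Seq1 vs Seq2: 2
  Seq1 vs Seq3: 8
  Seq1 vs Seq4: 7
  Seq1 vs Seq5: 6
  Seq2 vs Seq3: 10
  Seq2 vs Seq4: 9
  Seq2 vs Seq5: 7
  Seq3 vs Seq4: 10
  Seq3 vs Seq5: 9
  Seq4 vs Seq5: 11
The largest is 11 mismatches, between Seq4 and Seq5; p = 11/19 = 0.579.

0.579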